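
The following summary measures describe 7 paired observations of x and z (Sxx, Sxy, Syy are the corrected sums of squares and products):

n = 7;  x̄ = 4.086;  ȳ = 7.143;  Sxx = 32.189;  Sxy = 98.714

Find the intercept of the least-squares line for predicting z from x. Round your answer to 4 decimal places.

b = Sxy/Sxx = 98.714/32.189 = 3.066700
a = ȳ − b·x̄ = 7.143 − 3.066700·4.086 = -5.387535

-5.3875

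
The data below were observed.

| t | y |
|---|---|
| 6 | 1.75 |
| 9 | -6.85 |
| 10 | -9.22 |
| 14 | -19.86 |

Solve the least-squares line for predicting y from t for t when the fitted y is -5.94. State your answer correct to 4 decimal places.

n = 4, Σx = 39, Σy = -34.18, Σxy = -421.39, Σx² = 413
Sxx = Σx² − (Σx)²/n = 413 − 380.25 = 32.75
Sxy = Σxy − (Σx)(Σy)/n = -421.39 − (-333.255) = -88.135
b = Sxy/Sxx = -88.135/32.75 = -2.691145
a = ȳ − b·x̄ = -8.545 − (-2.691145)·9.75 = 17.693664
Set a + b·x = -5.94: x = (-5.94 − 17.693664) / (-2.691145) = 8.782011

8.7820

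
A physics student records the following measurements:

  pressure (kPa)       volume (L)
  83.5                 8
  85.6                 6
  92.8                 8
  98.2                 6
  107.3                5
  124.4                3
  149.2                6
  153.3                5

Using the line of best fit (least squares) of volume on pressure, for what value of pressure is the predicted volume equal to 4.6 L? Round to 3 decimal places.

n = 8, Σx = 894.3, Σy = 47, Σxy = 5084.6, Σx² = 105304.87
Sxx = Σx² − (Σx)²/n = 105304.87 − 99971.56125 = 5333.30875
Sxy = Σxy − (Σx)(Σy)/n = 5084.6 − 5254.0125 = -169.4125
b = Sxy/Sxx = -169.4125/5333.30875 = -0.031765
a = ȳ − b·x̄ = 5.875 − (-0.031765)·111.7875 = 9.425929
Set a + b·x = 4.6: x = (4.6 − 9.425929) / (-0.031765) = 151.926030

151.926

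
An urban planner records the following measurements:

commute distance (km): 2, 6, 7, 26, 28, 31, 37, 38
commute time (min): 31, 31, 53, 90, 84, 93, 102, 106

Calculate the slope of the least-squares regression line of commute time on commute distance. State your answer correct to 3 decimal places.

2.067

n = 8, Σx = 175, Σy = 590, Σxy = 15996, Σx² = 5323
Sxx = Σx² − (Σx)²/n = 5323 − 3828.125 = 1494.875
Sxy = Σxy − (Σx)(Σy)/n = 15996 − 12906.25 = 3089.75
b = Sxy/Sxx = 3089.75/1494.875 = 2.066895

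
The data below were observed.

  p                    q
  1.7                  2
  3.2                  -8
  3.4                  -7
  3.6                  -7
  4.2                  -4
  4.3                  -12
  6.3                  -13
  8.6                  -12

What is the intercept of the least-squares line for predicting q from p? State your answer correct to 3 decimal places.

n = 8, Σx = 35.3, Σy = -61, Σxy = -324.7, Σx² = 187.43
Sxx = Σx² − (Σx)²/n = 187.43 − 155.76125 = 31.66875
Sxy = Σxy − (Σx)(Σy)/n = -324.7 − (-269.1625) = -55.5375
b = Sxy/Sxx = -55.5375/31.66875 = -1.753700
a = ȳ − b·x̄ = -7.625 − (-1.753700)·4.4125 = 0.113203

0.113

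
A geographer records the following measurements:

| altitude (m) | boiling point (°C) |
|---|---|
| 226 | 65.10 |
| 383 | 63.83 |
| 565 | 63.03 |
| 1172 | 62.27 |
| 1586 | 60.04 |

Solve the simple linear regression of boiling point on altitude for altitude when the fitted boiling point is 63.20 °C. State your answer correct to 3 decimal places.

n = 5, Σx = 3932, Σy = 314.27, Σxy = 242975.32, Σx² = 4405970
Sxx = Σx² − (Σx)²/n = 4405970 − 3092124.8 = 1313845.2
Sxy = Σxy − (Σx)(Σy)/n = 242975.32 − 247141.928 = -4166.608
b = Sxy/Sxx = -4166.608/1313845.2 = -0.003171
a = ȳ − b·x̄ = 62.854 − (-0.003171)·786.4 = 65.347917
Set a + b·x = 63.20: x = (63.20 − 65.347917) / (-0.003171) = 677.296758

677.297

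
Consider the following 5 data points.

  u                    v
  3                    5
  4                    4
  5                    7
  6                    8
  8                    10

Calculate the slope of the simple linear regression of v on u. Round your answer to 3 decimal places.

n = 5, Σx = 26, Σy = 34, Σxy = 194, Σx² = 150
Sxx = Σx² − (Σx)²/n = 150 − 135.2 = 14.8
Sxy = Σxy − (Σx)(Σy)/n = 194 − 176.8 = 17.2
b = Sxy/Sxx = 17.2/14.8 = 1.162162

1.162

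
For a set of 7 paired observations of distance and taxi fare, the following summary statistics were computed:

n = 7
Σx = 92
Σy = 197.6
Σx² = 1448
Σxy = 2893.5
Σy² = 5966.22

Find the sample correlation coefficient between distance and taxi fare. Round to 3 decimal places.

Sxx = Σx² − (Σx)²/n = 1448 − 1209.142857 = 238.857143
Sxy = Σxy − (Σx)(Σy)/n = 2893.5 − 2597.028571 = 296.471429
Syy = Σy² − (Σy)²/n = 5966.22 − 5577.965714 = 388.254286
r = Sxy/√(Sxx·Syy) = 296.471429/√(92737.309388) = 296.471429/304.528011 = 0.973544

0.974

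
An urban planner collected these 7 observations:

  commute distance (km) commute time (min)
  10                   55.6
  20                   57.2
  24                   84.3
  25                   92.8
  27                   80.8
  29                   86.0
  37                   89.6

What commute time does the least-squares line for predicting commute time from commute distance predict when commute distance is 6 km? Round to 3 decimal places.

50.632

n = 7, Σx = 172, Σy = 546.3, Σxy = 14034, Σx² = 4640
Sxx = Σx² − (Σx)²/n = 4640 − 4226.285714 = 413.714286
Sxy = Σxy − (Σx)(Σy)/n = 14034 − 13423.371429 = 610.628571
b = Sxy/Sxx = 610.628571/413.714286 = 1.475967
a = ȳ − b·x̄ = 78.042857 − 1.475967·24.571429 = 41.776243
ŷ(6) = a + b·6 = 41.776243 + 1.475967·6 = 50.632044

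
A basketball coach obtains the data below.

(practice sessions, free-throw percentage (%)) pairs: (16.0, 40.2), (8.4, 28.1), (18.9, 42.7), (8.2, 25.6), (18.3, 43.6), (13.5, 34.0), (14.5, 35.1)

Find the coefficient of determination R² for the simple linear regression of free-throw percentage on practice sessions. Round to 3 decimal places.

n = 7, Σx = 97.8, Σy = 249.3, Σxy = 3662.02, Σx² = 1478.4, Σy² = 9173.27
Sxx = Σx² − (Σx)²/n = 1478.4 − 1366.405714 = 111.994286
Sxy = Σxy − (Σx)(Σy)/n = 3662.02 − 3483.077143 = 178.942857
Syy = Σy² − (Σy)²/n = 9173.27 − 8878.641429 = 294.628571
R² = Sxy²/(Sxx·Syy) = (178.942857)²/(111.994286·294.628571) = 0.970416

0.970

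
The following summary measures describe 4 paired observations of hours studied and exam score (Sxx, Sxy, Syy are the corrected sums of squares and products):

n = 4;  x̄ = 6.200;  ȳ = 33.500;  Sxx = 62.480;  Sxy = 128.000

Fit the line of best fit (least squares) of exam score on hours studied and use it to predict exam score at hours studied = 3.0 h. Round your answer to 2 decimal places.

b = Sxy/Sxx = 128/62.48 = 2.048656
a = ȳ − b·x̄ = 33.5 − 2.048656·6.2 = 20.798335
ŷ(3.0) = a + b·3.0 = 20.798335 + 2.048656·3 = 26.944302

26.94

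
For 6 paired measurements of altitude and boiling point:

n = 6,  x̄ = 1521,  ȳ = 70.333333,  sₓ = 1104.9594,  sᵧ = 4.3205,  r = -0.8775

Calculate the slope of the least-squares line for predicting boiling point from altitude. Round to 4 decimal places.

b = r · sᵧ/sₓ = -0.8775 · 4.3205/1104.9594 = -0.003431

-0.0034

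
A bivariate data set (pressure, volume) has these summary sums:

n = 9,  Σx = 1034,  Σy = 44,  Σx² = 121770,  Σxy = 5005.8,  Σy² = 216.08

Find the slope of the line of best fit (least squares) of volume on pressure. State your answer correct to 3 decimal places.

-0.017

Sxx = Σx² − (Σx)²/n = 121770 − 118795.111111 = 2974.888889
Sxy = Σxy − (Σx)(Σy)/n = 5005.8 − 5055.111111 = -49.311111
b = Sxy/Sxx = -49.311111/2974.888889 = -0.016576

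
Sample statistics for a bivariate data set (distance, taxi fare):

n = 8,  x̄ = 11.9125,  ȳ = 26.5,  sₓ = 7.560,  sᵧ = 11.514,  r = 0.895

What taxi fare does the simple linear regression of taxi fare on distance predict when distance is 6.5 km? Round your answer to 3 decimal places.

19.122

b = r · sᵧ/sₓ = 0.895 · 11.514/7.56 = 1.363099
a = ȳ − b·x̄ = 26.5 − 1.363099·11.9125 = 10.262081
ŷ(6.5) = a + b·6.5 = 10.262081 + 1.363099·6.5 = 19.122226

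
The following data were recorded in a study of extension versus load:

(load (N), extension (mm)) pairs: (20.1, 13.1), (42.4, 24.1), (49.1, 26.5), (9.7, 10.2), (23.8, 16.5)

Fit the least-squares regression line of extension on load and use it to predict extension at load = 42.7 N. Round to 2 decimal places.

n = 5, Σx = 145.1, Σy = 90.4, Σxy = 3077.94, Σx² = 5273.11
Sxx = Σx² − (Σx)²/n = 5273.11 − 4210.802 = 1062.308
Sxy = Σxy − (Σx)(Σy)/n = 3077.94 − 2623.408 = 454.532
b = Sxy/Sxx = 454.532/1062.308 = 0.427872
a = ȳ − b·x̄ = 18.08 − 0.427872·29.02 = 5.663150
ŷ(42.7) = a + b·42.7 = 5.663150 + 0.427872·42.7 = 23.933291

23.93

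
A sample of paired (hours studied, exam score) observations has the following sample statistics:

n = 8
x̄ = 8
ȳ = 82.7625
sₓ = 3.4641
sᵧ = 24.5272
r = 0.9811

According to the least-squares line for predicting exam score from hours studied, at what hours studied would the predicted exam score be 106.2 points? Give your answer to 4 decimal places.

b = r · sᵧ/sₓ = 0.9811 · 24.5272/3.4641 = 6.946577
a = ȳ − b·x̄ = 82.7625 − 6.946577·8 = 27.189887
Set a + b·x = 106.2: x = (106.2 − 27.189887) / 6.946577 = 11.373964

11.3740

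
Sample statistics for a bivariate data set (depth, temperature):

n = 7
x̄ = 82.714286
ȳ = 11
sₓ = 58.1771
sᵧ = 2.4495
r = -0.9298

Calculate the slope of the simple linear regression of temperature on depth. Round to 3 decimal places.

b = r · sᵧ/sₓ = -0.9298 · 2.4495/58.1771 = -0.039148

-0.039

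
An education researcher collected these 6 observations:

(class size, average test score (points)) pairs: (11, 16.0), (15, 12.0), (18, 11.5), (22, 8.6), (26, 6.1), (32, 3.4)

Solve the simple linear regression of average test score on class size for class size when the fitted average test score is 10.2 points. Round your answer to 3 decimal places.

n = 6, Σx = 124, Σy = 57.6, Σxy = 1019.6, Σx² = 2854
Sxx = Σx² − (Σx)²/n = 2854 − 2562.666667 = 291.333333
Sxy = Σxy − (Σx)(Σy)/n = 1019.6 − 1190.4 = -170.8
b = Sxy/Sxx = -170.8/291.333333 = -0.586270
a = ȳ − b·x̄ = 9.6 − (-0.586270)·20.666667 = 21.716247
Set a + b·x = 10.2: x = (10.2 − 21.716247) / (-0.586270) = 19.643247

19.643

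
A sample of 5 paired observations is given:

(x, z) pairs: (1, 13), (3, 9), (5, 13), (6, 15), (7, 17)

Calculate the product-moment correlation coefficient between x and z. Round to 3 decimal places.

n = 5, Σx = 22, Σy = 67, Σxy = 314, Σx² = 120, Σy² = 933
Sxx = Σx² − (Σx)²/n = 120 − 96.8 = 23.2
Sxy = Σxy − (Σx)(Σy)/n = 314 − 294.8 = 19.2
Syy = Σy² − (Σy)²/n = 933 − 897.8 = 35.2
r = Sxy/√(Sxx·Syy) = 19.2/√(816.64) = 19.2/28.576914 = 0.671871

0.672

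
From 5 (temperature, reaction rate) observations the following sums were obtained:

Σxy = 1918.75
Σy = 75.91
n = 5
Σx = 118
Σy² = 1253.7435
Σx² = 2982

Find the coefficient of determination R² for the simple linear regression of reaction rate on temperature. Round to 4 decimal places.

0.8111

Sxx = Σx² − (Σx)²/n = 2982 − 2784.8 = 197.2
Sxy = Σxy − (Σx)(Σy)/n = 1918.75 − 1791.476 = 127.274
Syy = Σy² − (Σy)²/n = 1253.7435 − 1152.46562 = 101.27788
R² = Sxy²/(Sxx·Syy) = (127.274)²/(197.2·101.27788) = 0.811069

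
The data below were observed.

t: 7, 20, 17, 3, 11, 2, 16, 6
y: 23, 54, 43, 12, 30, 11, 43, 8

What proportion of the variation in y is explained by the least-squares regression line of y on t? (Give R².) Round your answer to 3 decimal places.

0.942

n = 8, Σx = 82, Σy = 224, Σxy = 3096, Σx² = 1164, Σy² = 8372
Sxx = Σx² − (Σx)²/n = 1164 − 840.5 = 323.5
Sxy = Σxy − (Σx)(Σy)/n = 3096 − 2296 = 800
Syy = Σy² − (Σy)²/n = 8372 − 6272 = 2100
R² = Sxy²/(Sxx·Syy) = (800)²/(323.5·2100) = 0.942077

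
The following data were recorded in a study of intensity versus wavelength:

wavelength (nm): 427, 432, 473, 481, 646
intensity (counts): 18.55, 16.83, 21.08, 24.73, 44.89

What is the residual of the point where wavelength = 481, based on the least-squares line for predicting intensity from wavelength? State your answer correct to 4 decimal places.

0.8800

n = 5, Σx = 2459, Σy = 126.08, Σxy = 66056.32, Σx² = 1241359
Sxx = Σx² − (Σx)²/n = 1241359 − 1209336.2 = 32022.8
Sxy = Σxy − (Σx)(Σy)/n = 66056.32 − 62006.144 = 4050.176
b = Sxy/Sxx = 4050.176/32022.8 = 0.126478
a = ȳ − b·x̄ = 25.216 − 0.126478·491.8 = -36.985824
ŷ(481) = -36.985824 + 0.126478·481 = 23.850039
residual = y − ŷ = 24.73 − 23.850039 = 0.879961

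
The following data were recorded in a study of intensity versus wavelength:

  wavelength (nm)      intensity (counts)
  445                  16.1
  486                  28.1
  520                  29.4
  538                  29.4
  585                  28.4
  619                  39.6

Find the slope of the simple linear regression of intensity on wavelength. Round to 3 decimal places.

n = 6, Σx = 3193, Σy = 171, Σxy = 93052.7, Σx² = 1719451
Sxx = Σx² − (Σx)²/n = 1719451 − 1699208.166667 = 20242.833333
Sxy = Σxy − (Σx)(Σy)/n = 93052.7 − 91000.5 = 2052.2
b = Sxy/Sxx = 2052.2/20242.833333 = 0.101379

0.101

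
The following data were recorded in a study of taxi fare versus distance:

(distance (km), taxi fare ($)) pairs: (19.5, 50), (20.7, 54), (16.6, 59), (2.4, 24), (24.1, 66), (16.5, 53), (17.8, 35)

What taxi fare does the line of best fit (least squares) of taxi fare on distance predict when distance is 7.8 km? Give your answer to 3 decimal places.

n = 7, Σx = 117.6, Σy = 341, Σxy = 6217.9, Σx² = 2259.96
Sxx = Σx² − (Σx)²/n = 2259.96 − 1975.68 = 284.28
Sxy = Σxy − (Σx)(Σy)/n = 6217.9 − 5728.8 = 489.1
b = Sxy/Sxx = 489.1/284.28 = 1.720487
a = ȳ − b·x̄ = 48.714286 − 1.720487·16.8 = 19.810107
ŷ(7.8) = a + b·7.8 = 19.810107 + 1.720487·7.8 = 33.229904

33.230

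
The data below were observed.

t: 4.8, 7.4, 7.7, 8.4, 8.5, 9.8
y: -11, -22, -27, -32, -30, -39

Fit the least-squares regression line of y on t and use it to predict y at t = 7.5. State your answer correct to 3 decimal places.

-25.329

n = 6, Σx = 46.6, Σy = -161, Σxy = -1329.5, Σx² = 375.94
Sxx = Σx² − (Σx)²/n = 375.94 − 361.926667 = 14.013333
Sxy = Σxy − (Σx)(Σy)/n = -1329.5 − (-1250.433333) = -79.066667
b = Sxy/Sxx = -79.066667/14.013333 = -5.642245
a = ȳ − b·x̄ = -26.833333 − (-5.642245)·7.766667 = 16.988107
ŷ(7.5) = a + b·7.5 = 16.988107 + (-5.642245)·7.5 = -25.328735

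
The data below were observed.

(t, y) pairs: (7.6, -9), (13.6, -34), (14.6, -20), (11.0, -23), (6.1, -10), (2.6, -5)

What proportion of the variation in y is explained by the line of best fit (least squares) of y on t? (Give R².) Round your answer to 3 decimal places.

n = 6, Σx = 55.5, Σy = -101, Σxy = -1149.8, Σx² = 620.85, Σy² = 2291
Sxx = Σx² − (Σx)²/n = 620.85 − 513.375 = 107.475
Sxy = Σxy − (Σx)(Σy)/n = -1149.8 − (-934.25) = -215.55
Syy = Σy² − (Σy)²/n = 2291 − 1700.166667 = 590.833333
R² = Sxy²/(Sxx·Syy) = (-215.55)²/(107.475·590.833333) = 0.731684

0.732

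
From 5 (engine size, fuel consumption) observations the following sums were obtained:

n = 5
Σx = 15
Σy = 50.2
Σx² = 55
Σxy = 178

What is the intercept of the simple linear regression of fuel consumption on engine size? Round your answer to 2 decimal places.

Sxx = Σx² − (Σx)²/n = 55 − 45 = 10
Sxy = Σxy − (Σx)(Σy)/n = 178 − 150.6 = 27.4
b = Sxy/Sxx = 27.4/10 = 2.74
a = ȳ − b·x̄ = 10.04 − 2.74·3 = 1.82

1.82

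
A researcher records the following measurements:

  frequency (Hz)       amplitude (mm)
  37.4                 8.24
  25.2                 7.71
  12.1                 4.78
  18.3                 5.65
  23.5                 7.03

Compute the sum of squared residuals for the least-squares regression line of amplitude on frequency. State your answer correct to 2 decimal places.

1.07

n = 5, Σx = 116.5, Σy = 33.41, Σxy = 828.906, Σx² = 3067.35, Σy² = 231.5335
Sxx = Σx² − (Σx)²/n = 3067.35 − 2714.45 = 352.9
Sxy = Σxy − (Σx)(Σy)/n = 828.906 − 778.453 = 50.453
Syy = Σy² − (Σy)²/n = 231.5335 − 223.24562 = 8.28788
b = Sxy/Sxx = 50.453/352.9 = 0.142967
SSE = Syy − b·Sxy = 8.28788 − 0.142967·50.453 = 1.074774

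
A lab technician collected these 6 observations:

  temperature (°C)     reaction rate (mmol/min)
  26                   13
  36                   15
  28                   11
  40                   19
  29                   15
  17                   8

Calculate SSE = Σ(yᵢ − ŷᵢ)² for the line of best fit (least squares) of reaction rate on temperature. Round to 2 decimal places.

10.01

n = 6, Σx = 176, Σy = 81, Σxy = 2517, Σx² = 5486, Σy² = 1165
Sxx = Σx² − (Σx)²/n = 5486 − 5162.666667 = 323.333333
Sxy = Σxy − (Σx)(Σy)/n = 2517 − 2376 = 141
Syy = Σy² − (Σy)²/n = 1165 − 1093.5 = 71.5
b = Sxy/Sxx = 141/323.333333 = 0.436082
SSE = Syy − b·Sxy = 71.5 − 0.436082·141 = 10.012371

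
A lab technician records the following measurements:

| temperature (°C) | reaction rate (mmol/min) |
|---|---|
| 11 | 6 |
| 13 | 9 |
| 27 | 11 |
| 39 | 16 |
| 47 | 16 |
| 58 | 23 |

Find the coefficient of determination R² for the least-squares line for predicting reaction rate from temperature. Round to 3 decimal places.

0.944

n = 6, Σx = 195, Σy = 81, Σxy = 3190, Σx² = 8113, Σy² = 1279
Sxx = Σx² − (Σx)²/n = 8113 − 6337.5 = 1775.5
Sxy = Σxy − (Σx)(Σy)/n = 3190 − 2632.5 = 557.5
Syy = Σy² − (Σy)²/n = 1279 − 1093.5 = 185.5
R² = Sxy²/(Sxx·Syy) = (557.5)²/(1775.5·185.5) = 0.943681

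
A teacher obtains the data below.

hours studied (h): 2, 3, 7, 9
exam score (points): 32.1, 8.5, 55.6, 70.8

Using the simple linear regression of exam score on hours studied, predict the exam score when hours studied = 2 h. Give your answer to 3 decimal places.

17.998

n = 4, Σx = 21, Σy = 167, Σxy = 1116.1, Σx² = 143
Sxx = Σx² − (Σx)²/n = 143 − 110.25 = 32.75
Sxy = Σxy − (Σx)(Σy)/n = 1116.1 − 876.75 = 239.35
b = Sxy/Sxx = 239.35/32.75 = 7.308397
a = ȳ − b·x̄ = 41.75 − 7.308397·5.25 = 3.380916
ŷ(2) = a + b·2 = 3.380916 + 7.308397·2 = 17.997710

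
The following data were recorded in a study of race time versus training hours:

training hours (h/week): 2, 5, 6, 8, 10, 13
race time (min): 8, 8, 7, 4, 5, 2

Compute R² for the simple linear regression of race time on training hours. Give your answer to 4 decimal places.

n = 6, Σx = 44, Σy = 34, Σxy = 206, Σx² = 398, Σy² = 222
Sxx = Σx² − (Σx)²/n = 398 − 322.666667 = 75.333333
Sxy = Σxy − (Σx)(Σy)/n = 206 − 249.333333 = -43.333333
Syy = Σy² − (Σy)²/n = 222 − 192.666667 = 29.333333
R² = Sxy²/(Sxx·Syy) = (-43.333333)²/(75.333333·29.333333) = 0.849759

0.8498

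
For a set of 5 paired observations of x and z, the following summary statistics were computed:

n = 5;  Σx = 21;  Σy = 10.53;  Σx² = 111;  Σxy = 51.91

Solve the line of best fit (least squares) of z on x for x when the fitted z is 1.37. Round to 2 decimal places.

2.02

Sxx = Σx² − (Σx)²/n = 111 − 88.2 = 22.8
Sxy = Σxy − (Σx)(Σy)/n = 51.91 − 44.226 = 7.684
b = Sxy/Sxx = 7.684/22.8 = 0.337018
a = ȳ − b·x̄ = 2.106 − 0.337018·4.2 = 0.690526
Set a + b·x = 1.37: x = (1.37 − 0.690526) / 0.337018 = 2.016137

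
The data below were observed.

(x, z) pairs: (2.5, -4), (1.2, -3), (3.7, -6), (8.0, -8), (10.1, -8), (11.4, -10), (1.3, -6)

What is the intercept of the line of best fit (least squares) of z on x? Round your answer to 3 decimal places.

n = 7, Σx = 38.2, Σy = -45, Σxy = -302.4, Σx² = 319.04
Sxx = Σx² − (Σx)²/n = 319.04 − 208.462857 = 110.577143
Sxy = Σxy − (Σx)(Σy)/n = -302.4 − (-245.571429) = -56.828571
b = Sxy/Sxx = -56.828571/110.577143 = -0.513927
a = ȳ − b·x̄ = -6.428571 − (-0.513927)·5.457143 = -3.623999

-3.624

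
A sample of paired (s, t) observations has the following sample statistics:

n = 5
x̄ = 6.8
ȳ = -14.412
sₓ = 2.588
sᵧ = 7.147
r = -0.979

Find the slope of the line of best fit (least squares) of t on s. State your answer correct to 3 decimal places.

-2.704

b = r · sᵧ/sₓ = -0.979 · 7.147/2.588 = -2.703599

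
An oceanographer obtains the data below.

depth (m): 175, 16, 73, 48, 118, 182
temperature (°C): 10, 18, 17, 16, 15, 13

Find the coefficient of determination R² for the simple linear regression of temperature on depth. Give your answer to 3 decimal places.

0.808

n = 6, Σx = 612, Σy = 89, Σxy = 8183, Σx² = 85562, Σy² = 1363
Sxx = Σx² − (Σx)²/n = 85562 − 62424 = 23138
Sxy = Σxy − (Σx)(Σy)/n = 8183 − 9078 = -895
Syy = Σy² − (Σy)²/n = 1363 − 1320.166667 = 42.833333
R² = Sxy²/(Sxx·Syy) = (-895)²/(23138·42.833333) = 0.808236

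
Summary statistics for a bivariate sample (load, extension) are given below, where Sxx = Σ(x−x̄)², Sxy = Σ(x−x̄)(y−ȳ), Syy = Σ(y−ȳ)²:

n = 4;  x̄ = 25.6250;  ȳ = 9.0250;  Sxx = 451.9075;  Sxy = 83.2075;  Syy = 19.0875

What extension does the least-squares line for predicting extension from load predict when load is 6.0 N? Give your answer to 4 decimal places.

5.4115

b = Sxy/Sxx = 83.2075/451.9075 = 0.184125
a = ȳ − b·x̄ = 9.025 − 0.184125·25.625 = 4.306795
ŷ(6.0) = a + b·6.0 = 4.306795 + 0.184125·6 = 5.411546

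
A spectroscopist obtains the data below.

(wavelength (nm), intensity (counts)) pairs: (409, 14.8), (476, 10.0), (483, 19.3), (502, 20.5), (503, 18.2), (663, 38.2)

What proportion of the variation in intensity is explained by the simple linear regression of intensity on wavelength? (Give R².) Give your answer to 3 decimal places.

0.826

n = 6, Σx = 3036, Σy = 121, Σxy = 64907.3, Σx² = 1571728, Σy² = 2902.26
Sxx = Σx² − (Σx)²/n = 1571728 − 1536216 = 35512
Sxy = Σxy − (Σx)(Σy)/n = 64907.3 − 61226 = 3681.3
Syy = Σy² − (Σy)²/n = 2902.26 − 2440.166667 = 462.093333
R² = Sxy²/(Sxx·Syy) = (3681.3)²/(35512·462.093333) = 0.825843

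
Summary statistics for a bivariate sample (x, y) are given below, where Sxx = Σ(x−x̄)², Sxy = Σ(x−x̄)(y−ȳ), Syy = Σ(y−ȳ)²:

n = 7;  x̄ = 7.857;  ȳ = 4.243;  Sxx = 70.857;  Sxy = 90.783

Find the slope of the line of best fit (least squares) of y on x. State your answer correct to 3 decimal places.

1.281

b = Sxy/Sxx = 90.783/70.857 = 1.281214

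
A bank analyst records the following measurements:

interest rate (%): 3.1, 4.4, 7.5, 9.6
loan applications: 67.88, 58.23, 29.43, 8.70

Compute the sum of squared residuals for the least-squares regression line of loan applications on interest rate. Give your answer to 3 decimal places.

3.664

n = 4, Σx = 24.6, Σy = 164.24, Σxy = 770.885, Σx² = 177.38, Σy² = 8940.2422
Sxx = Σx² − (Σx)²/n = 177.38 − 151.29 = 26.09
Sxy = Σxy − (Σx)(Σy)/n = 770.885 − 1010.076 = -239.191
Syy = Σy² − (Σy)²/n = 8940.2422 − 6743.6944 = 2196.5478
b = Sxy/Sxx = -239.191/26.09 = -9.167919
SSE = Syy − b·Sxy = 2196.5478 − (-9.167919)·(-239.191) = 3.664148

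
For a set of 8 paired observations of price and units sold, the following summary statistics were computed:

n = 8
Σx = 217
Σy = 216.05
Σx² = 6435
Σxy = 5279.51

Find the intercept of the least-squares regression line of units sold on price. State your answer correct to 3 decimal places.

Sxx = Σx² − (Σx)²/n = 6435 − 5886.125 = 548.875
Sxy = Σxy − (Σx)(Σy)/n = 5279.51 − 5860.35625 = -580.84625
b = Sxy/Sxx = -580.84625/548.875 = -1.058249
a = ȳ − b·x̄ = 27.00625 − (-1.058249)·27.125 = 55.711246

55.711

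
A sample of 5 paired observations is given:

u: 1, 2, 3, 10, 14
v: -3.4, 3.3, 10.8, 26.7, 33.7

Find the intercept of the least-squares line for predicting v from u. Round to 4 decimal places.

n = 5, Σx = 30, Σy = 71.1, Σxy = 774.4, Σx² = 310
Sxx = Σx² − (Σx)²/n = 310 − 180 = 130
Sxy = Σxy − (Σx)(Σy)/n = 774.4 − 426.6 = 347.8
b = Sxy/Sxx = 347.8/130 = 2.675385
a = ȳ − b·x̄ = 14.22 − 2.675385·6 = -1.832308

-1.8323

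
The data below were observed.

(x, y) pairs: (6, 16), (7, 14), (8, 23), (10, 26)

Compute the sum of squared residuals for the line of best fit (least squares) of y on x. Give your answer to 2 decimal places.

n = 4, Σx = 31, Σy = 79, Σxy = 638, Σx² = 249, Σy² = 1657
Sxx = Σx² − (Σx)²/n = 249 − 240.25 = 8.75
Sxy = Σxy − (Σx)(Σy)/n = 638 − 612.25 = 25.75
Syy = Σy² − (Σy)²/n = 1657 − 1560.25 = 96.75
b = Sxy/Sxx = 25.75/8.75 = 2.942857
SSE = Syy − b·Sxy = 96.75 − 2.942857·25.75 = 20.971429

20.97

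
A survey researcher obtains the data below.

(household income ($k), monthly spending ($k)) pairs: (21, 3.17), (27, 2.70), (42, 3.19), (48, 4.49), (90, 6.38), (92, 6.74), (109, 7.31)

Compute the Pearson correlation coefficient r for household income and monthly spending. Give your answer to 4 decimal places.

n = 7, Σx = 429, Σy = 33.98, Σxy = 2480.04, Σx² = 33683, Σy² = 187.2432
Sxx = Σx² − (Σx)²/n = 33683 − 26291.571429 = 7391.428571
Sxy = Σxy − (Σx)(Σy)/n = 2480.04 − 2082.488571 = 397.551429
Syy = Σy² − (Σy)²/n = 187.2432 − 164.948629 = 22.294571
r = Sxy/√(Sxx·Syy) = 397.551429/√(164788.732245) = 397.551429/405.941784 = 0.979331

0.9793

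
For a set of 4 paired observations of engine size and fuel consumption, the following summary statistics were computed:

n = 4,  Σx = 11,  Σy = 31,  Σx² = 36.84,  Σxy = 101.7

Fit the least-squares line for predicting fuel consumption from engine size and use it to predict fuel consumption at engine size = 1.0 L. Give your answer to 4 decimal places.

3.3816

Sxx = Σx² − (Σx)²/n = 36.84 − 30.25 = 6.59
Sxy = Σxy − (Σx)(Σy)/n = 101.7 − 85.25 = 16.45
b = Sxy/Sxx = 16.45/6.59 = 2.496206
a = ȳ − b·x̄ = 7.75 − 2.496206·2.75 = 0.885432
ŷ(1.0) = a + b·1.0 = 0.885432 + 2.496206·1 = 3.381639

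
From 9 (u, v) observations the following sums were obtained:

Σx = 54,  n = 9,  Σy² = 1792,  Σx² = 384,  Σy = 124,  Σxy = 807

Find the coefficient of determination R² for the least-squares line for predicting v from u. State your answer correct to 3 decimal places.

0.792

Sxx = Σx² − (Σx)²/n = 384 − 324 = 60
Sxy = Σxy − (Σx)(Σy)/n = 807 − 744 = 63
Syy = Σy² − (Σy)²/n = 1792 − 1708.444444 = 83.555556
R² = Sxy²/(Sxx·Syy) = (63)²/(60·83.555556) = 0.791689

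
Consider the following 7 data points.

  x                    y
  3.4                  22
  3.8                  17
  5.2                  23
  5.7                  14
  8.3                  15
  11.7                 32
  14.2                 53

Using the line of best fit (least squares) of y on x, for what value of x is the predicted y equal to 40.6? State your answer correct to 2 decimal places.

n = 7, Σx = 52.3, Σy = 176, Σxy = 1590.3, Σx² = 492.95
Sxx = Σx² − (Σx)²/n = 492.95 − 390.755714 = 102.194286
Sxy = Σxy − (Σx)(Σy)/n = 1590.3 − 1314.971429 = 275.328571
b = Sxy/Sxx = 275.328571/102.194286 = 2.694168
a = ȳ − b·x̄ = 25.142857 − 2.694168·7.471429 = 5.013574
Set a + b·x = 40.6: x = (40.6 − 5.013574) / 2.694168 = 13.208689

13.21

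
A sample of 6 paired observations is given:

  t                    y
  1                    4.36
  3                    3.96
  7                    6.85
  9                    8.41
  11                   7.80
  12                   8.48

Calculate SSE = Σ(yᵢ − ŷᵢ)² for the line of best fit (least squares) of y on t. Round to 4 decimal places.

2.2653

n = 6, Σx = 43, Σy = 39.86, Σxy = 327.44, Σx² = 405, Σy² = 285.0922
Sxx = Σx² − (Σx)²/n = 405 − 308.166667 = 96.833333
Sxy = Σxy − (Σx)(Σy)/n = 327.44 − 285.663333 = 41.776667
Syy = Σy² − (Σy)²/n = 285.0922 − 264.803267 = 20.288933
b = Sxy/Sxx = 41.776667/96.833333 = 0.431429
SSE = Syy − b·Sxy = 20.288933 − 0.431429·41.776667 = 2.265286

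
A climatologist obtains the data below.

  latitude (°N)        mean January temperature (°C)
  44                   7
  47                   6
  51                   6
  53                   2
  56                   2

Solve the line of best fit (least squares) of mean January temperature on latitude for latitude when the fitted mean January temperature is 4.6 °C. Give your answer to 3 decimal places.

n = 5, Σx = 251, Σy = 23, Σxy = 1114, Σx² = 12691
Sxx = Σx² − (Σx)²/n = 12691 − 12600.2 = 90.8
Sxy = Σxy − (Σx)(Σy)/n = 1114 − 1154.6 = -40.6
b = Sxy/Sxx = -40.6/90.8 = -0.447137
a = ȳ − b·x̄ = 4.6 − (-0.447137)·50.2 = 27.046256
Set a + b·x = 4.6: x = (4.6 − 27.046256) / (-0.447137) = 50.2

50.200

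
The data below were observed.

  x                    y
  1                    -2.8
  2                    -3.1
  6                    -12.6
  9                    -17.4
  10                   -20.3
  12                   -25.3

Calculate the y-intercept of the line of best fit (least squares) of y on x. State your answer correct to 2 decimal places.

n = 6, Σx = 40, Σy = -81.5, Σxy = -747.8, Σx² = 366
Sxx = Σx² − (Σx)²/n = 366 − 266.666667 = 99.333333
Sxy = Σxy − (Σx)(Σy)/n = -747.8 − (-543.333333) = -204.466667
b = Sxy/Sxx = -204.466667/99.333333 = -2.058389
a = ȳ − b·x̄ = -13.583333 − (-2.058389)·6.666667 = 0.139262

0.14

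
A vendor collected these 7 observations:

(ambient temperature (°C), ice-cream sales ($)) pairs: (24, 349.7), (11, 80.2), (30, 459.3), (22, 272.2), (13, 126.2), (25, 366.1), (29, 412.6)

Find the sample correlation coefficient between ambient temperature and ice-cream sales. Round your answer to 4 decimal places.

0.9944

n = 7, Σx = 154, Σy = 2066.3, Σxy = 51800.9, Σx² = 3716, Σy² = 733965.87
Sxx = Σx² − (Σx)²/n = 3716 − 3388 = 328
Sxy = Σxy − (Σx)(Σy)/n = 51800.9 − 45458.6 = 6342.3
Syy = Σy² − (Σy)²/n = 733965.87 − 609942.241429 = 124023.628571
r = Sxy/√(Sxx·Syy) = 6342.3/√(40679750.171429) = 6342.3/6378.067903 = 0.994392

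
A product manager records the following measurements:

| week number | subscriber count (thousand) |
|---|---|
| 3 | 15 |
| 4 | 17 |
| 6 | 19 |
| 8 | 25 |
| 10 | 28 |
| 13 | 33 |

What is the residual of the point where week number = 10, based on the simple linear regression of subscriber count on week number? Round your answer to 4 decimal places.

n = 6, Σx = 44, Σy = 137, Σxy = 1136, Σx² = 394
Sxx = Σx² − (Σx)²/n = 394 − 322.666667 = 71.333333
Sxy = Σxy − (Σx)(Σy)/n = 1136 − 1004.666667 = 131.333333
b = Sxy/Sxx = 131.333333/71.333333 = 1.841121
a = ȳ − b·x̄ = 22.833333 − 1.841121·7.333333 = 9.331776
ŷ(10) = 9.331776 + 1.841121·10 = 27.742991
residual = y − ŷ = 28 − 27.742991 = 0.257009

0.2570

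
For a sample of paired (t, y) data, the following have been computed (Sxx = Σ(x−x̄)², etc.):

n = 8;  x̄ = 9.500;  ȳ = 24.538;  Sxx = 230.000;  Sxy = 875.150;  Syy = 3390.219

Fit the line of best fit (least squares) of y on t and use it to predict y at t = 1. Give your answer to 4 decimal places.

-7.8045

b = Sxy/Sxx = 875.15/230 = 3.805
a = ȳ − b·x̄ = 24.538 − 3.805·9.5 = -11.6095
ŷ(1) = a + b·1 = -11.6095 + 3.805·1 = -7.8045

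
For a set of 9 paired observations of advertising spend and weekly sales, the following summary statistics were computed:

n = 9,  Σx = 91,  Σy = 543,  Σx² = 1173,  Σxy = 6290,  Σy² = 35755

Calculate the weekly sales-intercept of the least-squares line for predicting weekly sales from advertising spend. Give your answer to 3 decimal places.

28.361

Sxx = Σx² − (Σx)²/n = 1173 − 920.111111 = 252.888889
Sxy = Σxy − (Σx)(Σy)/n = 6290 − 5490.333333 = 799.666667
b = Sxy/Sxx = 799.666667/252.888889 = 3.162127
a = ȳ − b·x̄ = 60.333333 − 3.162127·10.111111 = 28.360721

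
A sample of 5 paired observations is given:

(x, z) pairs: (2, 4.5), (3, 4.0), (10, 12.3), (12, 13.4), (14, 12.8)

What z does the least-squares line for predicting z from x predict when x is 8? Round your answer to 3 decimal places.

n = 5, Σx = 41, Σy = 47, Σxy = 484, Σx² = 453
Sxx = Σx² − (Σx)²/n = 453 − 336.2 = 116.8
Sxy = Σxy − (Σx)(Σy)/n = 484 − 385.4 = 98.6
b = Sxy/Sxx = 98.6/116.8 = 0.844178
a = ȳ − b·x̄ = 9.4 − 0.844178·8.2 = 2.477740
ŷ(8) = a + b·8 = 2.477740 + 0.844178·8 = 9.231164

9.231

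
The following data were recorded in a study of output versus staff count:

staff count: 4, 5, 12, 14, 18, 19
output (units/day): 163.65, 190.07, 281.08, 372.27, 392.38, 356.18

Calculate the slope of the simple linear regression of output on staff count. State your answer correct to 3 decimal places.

n = 6, Σx = 72, Σy = 1755.63, Σxy = 24019.95, Σx² = 1066
Sxx = Σx² − (Σx)²/n = 1066 − 864 = 202
Sxy = Σxy − (Σx)(Σy)/n = 24019.95 − 21067.56 = 2952.39
b = Sxy/Sxx = 2952.39/202 = 14.615792

14.616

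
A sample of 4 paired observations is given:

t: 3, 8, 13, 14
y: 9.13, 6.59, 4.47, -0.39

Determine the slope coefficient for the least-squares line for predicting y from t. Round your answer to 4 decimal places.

-0.7187

n = 4, Σx = 38, Σy = 19.8, Σxy = 132.76, Σx² = 438
Sxx = Σx² − (Σx)²/n = 438 − 361 = 77
Sxy = Σxy − (Σx)(Σy)/n = 132.76 − 188.1 = -55.34
b = Sxy/Sxx = -55.34/77 = -0.718701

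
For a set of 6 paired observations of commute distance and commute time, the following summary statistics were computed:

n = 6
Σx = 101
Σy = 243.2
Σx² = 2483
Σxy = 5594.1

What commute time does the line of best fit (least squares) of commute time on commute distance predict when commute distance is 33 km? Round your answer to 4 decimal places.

71.5154

Sxx = Σx² − (Σx)²/n = 2483 − 1700.166667 = 782.833333
Sxy = Σxy − (Σx)(Σy)/n = 5594.1 − 4093.866667 = 1500.233333
b = Sxy/Sxx = 1500.233333/782.833333 = 1.916415
a = ȳ − b·x̄ = 40.533333 − 1.916415·16.833333 = 8.273685
ŷ(33) = a + b·33 = 8.273685 + 1.916415·33 = 71.515372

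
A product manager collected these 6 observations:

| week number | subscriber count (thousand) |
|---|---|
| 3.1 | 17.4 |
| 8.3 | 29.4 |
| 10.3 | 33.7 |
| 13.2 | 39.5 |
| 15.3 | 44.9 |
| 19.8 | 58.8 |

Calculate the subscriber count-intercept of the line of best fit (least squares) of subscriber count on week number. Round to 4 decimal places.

n = 6, Σx = 70, Σy = 223.7, Σxy = 3017.68, Σx² = 984.96
Sxx = Σx² − (Σx)²/n = 984.96 − 816.666667 = 168.293333
Sxy = Σxy − (Σx)(Σy)/n = 3017.68 − 2609.833333 = 407.846667
b = Sxy/Sxx = 407.846667/168.293333 = 2.423427
a = ȳ − b·x̄ = 37.283333 − 2.423427·11.666667 = 9.010014

9.0100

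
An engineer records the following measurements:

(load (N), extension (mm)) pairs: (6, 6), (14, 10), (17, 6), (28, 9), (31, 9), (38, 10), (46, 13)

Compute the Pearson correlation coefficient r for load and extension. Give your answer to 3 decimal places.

0.804

n = 7, Σx = 180, Σy = 63, Σxy = 1787, Σx² = 5826, Σy² = 603
Sxx = Σx² − (Σx)²/n = 5826 − 4628.571429 = 1197.428571
Sxy = Σxy − (Σx)(Σy)/n = 1787 − 1620 = 167
Syy = Σy² − (Σy)²/n = 603 − 567 = 36
r = Sxy/√(Sxx·Syy) = 167/√(43107.428571) = 167/207.623285 = 0.804341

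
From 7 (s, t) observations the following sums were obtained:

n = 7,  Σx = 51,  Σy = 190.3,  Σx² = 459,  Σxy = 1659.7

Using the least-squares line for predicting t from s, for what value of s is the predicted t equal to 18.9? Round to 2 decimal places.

4.63

Sxx = Σx² − (Σx)²/n = 459 − 371.571429 = 87.428571
Sxy = Σxy − (Σx)(Σy)/n = 1659.7 − 1386.471429 = 273.228571
b = Sxy/Sxx = 273.228571/87.428571 = 3.125163
a = ȳ − b·x̄ = 27.185714 − 3.125163·7.285714 = 4.416667
Set a + b·x = 18.9: x = (18.9 − 4.416667) / 3.125163 = 4.634424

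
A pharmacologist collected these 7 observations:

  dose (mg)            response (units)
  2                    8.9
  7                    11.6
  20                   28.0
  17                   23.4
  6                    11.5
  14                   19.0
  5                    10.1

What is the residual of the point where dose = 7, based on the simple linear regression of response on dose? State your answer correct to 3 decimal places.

-1.076

n = 7, Σx = 71, Σy = 112.5, Σxy = 1442.3, Σx² = 999
Sxx = Σx² − (Σx)²/n = 999 − 720.142857 = 278.857143
Sxy = Σxy − (Σx)(Σy)/n = 1442.3 − 1141.071429 = 301.228571
b = Sxy/Sxx = 301.228571/278.857143 = 1.080225
a = ȳ − b·x̄ = 16.071429 − 1.080225·10.142857 = 5.114857
ŷ(7) = 5.114857 + 1.080225·7 = 12.676434
residual = y − ŷ = 11.6 − 12.676434 = -1.076434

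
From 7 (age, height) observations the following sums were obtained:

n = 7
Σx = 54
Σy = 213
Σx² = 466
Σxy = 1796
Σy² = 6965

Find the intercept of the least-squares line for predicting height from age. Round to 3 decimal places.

Sxx = Σx² − (Σx)²/n = 466 − 416.571429 = 49.428571
Sxy = Σxy − (Σx)(Σy)/n = 1796 − 1643.142857 = 152.857143
b = Sxy/Sxx = 152.857143/49.428571 = 3.092486
a = ȳ − b·x̄ = 30.428571 − 3.092486·7.714286 = 6.572254

6.572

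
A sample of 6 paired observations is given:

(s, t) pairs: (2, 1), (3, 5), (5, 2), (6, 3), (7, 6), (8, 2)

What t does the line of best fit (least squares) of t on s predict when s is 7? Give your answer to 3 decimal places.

n = 6, Σx = 31, Σy = 19, Σxy = 103, Σx² = 187
Sxx = Σx² − (Σx)²/n = 187 − 160.166667 = 26.833333
Sxy = Σxy − (Σx)(Σy)/n = 103 − 98.166667 = 4.833333
b = Sxy/Sxx = 4.833333/26.833333 = 0.180124
a = ȳ − b·x̄ = 3.166667 − 0.180124·5.166667 = 2.236025
ŷ(7) = a + b·7 = 2.236025 + 0.180124·7 = 3.496894

3.497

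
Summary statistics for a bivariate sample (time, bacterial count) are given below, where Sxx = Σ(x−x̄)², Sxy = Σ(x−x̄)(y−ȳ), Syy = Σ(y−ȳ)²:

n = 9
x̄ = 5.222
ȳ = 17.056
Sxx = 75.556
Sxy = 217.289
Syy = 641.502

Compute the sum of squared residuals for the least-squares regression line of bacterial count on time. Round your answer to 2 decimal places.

16.61

b = Sxy/Sxx = 217.289/75.556 = 2.875867
SSE = Syy − b·Sxy = 641.502 − 2.875867·217.289 = 16.607756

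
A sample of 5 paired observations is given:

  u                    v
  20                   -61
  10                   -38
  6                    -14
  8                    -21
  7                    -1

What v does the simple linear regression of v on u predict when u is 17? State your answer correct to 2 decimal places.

-52.45

n = 5, Σx = 51, Σy = -135, Σxy = -1859, Σx² = 649
Sxx = Σx² − (Σx)²/n = 649 − 520.2 = 128.8
Sxy = Σxy − (Σx)(Σy)/n = -1859 − (-1377) = -482
b = Sxy/Sxx = -482/128.8 = -3.742236
a = ȳ − b·x̄ = -27 − (-3.742236)·10.2 = 11.170807
ŷ(17) = a + b·17 = 11.170807 + (-3.742236)·17 = -52.447205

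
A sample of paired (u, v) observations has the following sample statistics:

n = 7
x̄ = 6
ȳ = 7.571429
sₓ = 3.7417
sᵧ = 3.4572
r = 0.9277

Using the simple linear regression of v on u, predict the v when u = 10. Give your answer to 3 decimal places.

b = r · sᵧ/sₓ = 0.9277 · 3.4572/3.7417 = 0.857162
a = ȳ − b·x̄ = 7.571429 − 0.857162·6 = 2.428455
ŷ(10) = a + b·10 = 2.428455 + 0.857162·10 = 11.000078

11.000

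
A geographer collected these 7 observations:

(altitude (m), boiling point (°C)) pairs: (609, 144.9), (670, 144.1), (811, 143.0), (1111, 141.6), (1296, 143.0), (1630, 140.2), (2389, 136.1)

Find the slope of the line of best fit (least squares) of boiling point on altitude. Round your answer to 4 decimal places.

-0.0045

n = 7, Σx = 8516, Σy = 992.9, Σxy = 1197078.6, Σx² = 12755660
Sxx = Σx² − (Σx)²/n = 12755660 − 10360322.285714 = 2395337.714286
Sxy = Σxy − (Σx)(Σy)/n = 1197078.6 − 1207933.771429 = -10855.171429
b = Sxy/Sxx = -10855.171429/2395337.714286 = -0.004532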